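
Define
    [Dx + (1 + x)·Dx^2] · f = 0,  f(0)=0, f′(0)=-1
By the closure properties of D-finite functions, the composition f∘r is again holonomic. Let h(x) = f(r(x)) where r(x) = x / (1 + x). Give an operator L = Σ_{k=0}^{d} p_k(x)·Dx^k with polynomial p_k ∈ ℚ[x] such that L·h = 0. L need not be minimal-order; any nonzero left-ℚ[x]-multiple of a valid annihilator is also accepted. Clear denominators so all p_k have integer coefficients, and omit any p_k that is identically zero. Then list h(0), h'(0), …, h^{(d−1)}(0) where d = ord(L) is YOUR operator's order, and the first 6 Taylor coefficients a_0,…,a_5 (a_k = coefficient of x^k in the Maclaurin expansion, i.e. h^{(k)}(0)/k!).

L = (3 + 4·x)·Dx + (1 + 3·x + 2·x^2)·Dx^2  (order 2).
h: a_k = 0, -1, 3/2, -7/3, 15/4, -31/5, …
ICs: h(0) = 0, h′(0) = -1.

f: a_k = 0, -1, 1/2, -1/3, 1/4, -1/5, …
L₀ from L_f via x↦r, Dx↦r'^{-1}Dx.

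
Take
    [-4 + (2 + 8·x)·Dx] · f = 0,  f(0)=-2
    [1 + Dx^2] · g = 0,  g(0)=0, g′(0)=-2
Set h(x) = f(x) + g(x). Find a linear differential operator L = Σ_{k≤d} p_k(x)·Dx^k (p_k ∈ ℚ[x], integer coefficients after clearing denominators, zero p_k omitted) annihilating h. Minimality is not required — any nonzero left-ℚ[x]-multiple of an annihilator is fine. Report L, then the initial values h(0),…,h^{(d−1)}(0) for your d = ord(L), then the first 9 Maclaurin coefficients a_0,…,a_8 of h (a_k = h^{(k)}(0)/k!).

L = (-26 - 16·x - 32·x^2) + (-3 - 4·x + 48·x^2 + 64·x^3)·Dx + (-26 - 16·x - 32·x^2)·Dx^2 + (-3 - 4·x + 48·x^2 + 64·x^3)·Dx^3  (order 3).
h: a_k = -2, -6, 4, -23/3, 20, -3361/60, 168, -1330559/2520, 1716, …
ICs: h(0) = -2, h′(0) = -6, h′′(0) = 8.

f: a_k = -2, -4, 4, -8, 20, -56, 168, -528, 1716, …
g: a_k = 0, -2, 0, 1/3, 0, -1/60, 0, 1/2520, 0, …
Weyl lclm of L_f,L_g ⇒ L₀ (ord ≤ 3).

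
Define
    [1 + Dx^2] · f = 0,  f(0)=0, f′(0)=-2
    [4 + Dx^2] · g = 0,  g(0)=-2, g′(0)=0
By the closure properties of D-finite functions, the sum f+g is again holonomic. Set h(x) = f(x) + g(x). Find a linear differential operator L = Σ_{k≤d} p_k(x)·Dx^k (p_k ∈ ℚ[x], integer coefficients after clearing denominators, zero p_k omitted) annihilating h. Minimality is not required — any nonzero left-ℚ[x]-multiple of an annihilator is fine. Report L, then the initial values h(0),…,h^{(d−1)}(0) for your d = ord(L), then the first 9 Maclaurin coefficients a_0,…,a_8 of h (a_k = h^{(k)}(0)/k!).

L = 4 + 5·Dx^2 + Dx^4  (order 4).
h: a_k = -2, -2, 4, 1/3, -4/3, -1/60, 8/45, 1/2520, -4/315, …
ICs: h(0) = -2, h′(0) = -2, h′′(0) = 8, h′′′(0) = 2.

f: a_k = 0, -2, 0, 1/3, 0, -1/60, 0, 1/2520, 0, …
g: a_k = -2, 0, 4, 0, -4/3, 0, 8/45, 0, -4/315, …
f+g: L₀ = lclm(L_f,L_g), ord ≤ 2+2.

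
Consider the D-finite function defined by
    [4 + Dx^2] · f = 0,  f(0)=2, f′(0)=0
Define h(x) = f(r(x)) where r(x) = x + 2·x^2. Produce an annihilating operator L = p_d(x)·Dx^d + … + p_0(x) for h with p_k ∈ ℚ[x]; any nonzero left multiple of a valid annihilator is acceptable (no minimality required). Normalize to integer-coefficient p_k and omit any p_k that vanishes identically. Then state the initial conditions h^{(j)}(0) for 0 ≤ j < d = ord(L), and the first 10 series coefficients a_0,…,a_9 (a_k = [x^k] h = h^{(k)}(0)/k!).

L = (4 + 48·x + 192·x^2 + 256·x^3) - 4·Dx + (1 + 4·x)·Dx^2  (order 2).
h: a_k = 2, 0, -4, -16, -44/3, 32/3, 1432/45, 608/15, 3364/315, -8896/315, …
ICs: h(0) = 2, h′(0) = 0.

f: a_k = 2, 0, -4, 0, 4/3, 0, -8/45, 0, 4/315, 0, …
Substitute x→r, Dx→(1/r')Dx; clear ⇒ L₀.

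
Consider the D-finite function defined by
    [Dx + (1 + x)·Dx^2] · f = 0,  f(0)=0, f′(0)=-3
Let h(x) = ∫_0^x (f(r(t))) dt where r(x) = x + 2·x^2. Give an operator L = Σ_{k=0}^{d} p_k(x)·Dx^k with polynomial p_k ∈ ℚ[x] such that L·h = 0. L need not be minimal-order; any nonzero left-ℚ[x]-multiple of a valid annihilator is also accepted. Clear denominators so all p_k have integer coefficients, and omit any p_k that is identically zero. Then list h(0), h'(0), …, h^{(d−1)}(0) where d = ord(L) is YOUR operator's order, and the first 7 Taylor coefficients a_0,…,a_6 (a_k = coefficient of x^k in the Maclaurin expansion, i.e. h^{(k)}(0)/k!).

L = (-3 + 4·x + 8·x^2)·Dx^2 + (1 + 5·x + 6·x^2 + 8·x^3)·Dx^3  (order 3).
h: a_k = 0, 0, -3/2, -3/2, 5/4, 3/20, -11/10, …
ICs: h(0) = 0, h′(0) = 0, h′′(0) = -3.

f: a_k = 0, -3, 3/2, -1, 3/4, -3/5, 1/2, …
f∘r: x↦r, Dx↦Dx/r' in L_f ⇒ L₀.
∫: right-multiply L₀ by Dx.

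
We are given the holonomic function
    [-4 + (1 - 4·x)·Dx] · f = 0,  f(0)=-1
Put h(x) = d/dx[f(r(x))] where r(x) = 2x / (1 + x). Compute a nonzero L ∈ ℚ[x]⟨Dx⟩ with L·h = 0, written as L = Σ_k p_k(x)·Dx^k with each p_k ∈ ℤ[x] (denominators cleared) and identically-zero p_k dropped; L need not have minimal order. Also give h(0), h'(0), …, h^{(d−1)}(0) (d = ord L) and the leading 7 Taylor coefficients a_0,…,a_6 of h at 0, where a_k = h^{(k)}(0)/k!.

f: a_k = -1, -4, -16, -64, -256, -1024, -4096, …
L₀ from L_f via x↦r, Dx↦r'^{-1}Dx.
Derive L from L₀ (diff closure).
L = 14 + (-1 + 7·x)·Dx  (order 1).
h: a_k = -8, -112, -1176, -10976, -96040, -806736, -6588344, …
ICs: h(0) = -8.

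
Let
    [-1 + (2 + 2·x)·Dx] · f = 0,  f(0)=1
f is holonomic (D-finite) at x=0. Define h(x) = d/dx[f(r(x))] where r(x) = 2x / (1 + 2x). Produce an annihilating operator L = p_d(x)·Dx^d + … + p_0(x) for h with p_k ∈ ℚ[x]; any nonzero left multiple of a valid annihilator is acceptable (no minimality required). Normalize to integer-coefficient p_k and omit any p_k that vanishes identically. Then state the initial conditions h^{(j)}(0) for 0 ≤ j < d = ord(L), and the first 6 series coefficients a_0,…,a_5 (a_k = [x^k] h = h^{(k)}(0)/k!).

L = (-5 - 16·x) + (-1 - 6·x - 8·x^2)·Dx  (order 1).
h: a_k = 1, -5, 39/2, -141/2, 1995/8, -7059/8, …
ICs: h(0) = 1.

f: a_k = 1, 1/2, -1/8, 1/16, -5/128, 7/256, …
Change of var in L_f (x↦r) gives L₀.
h₀' ⇒ L via d/dx closure of L₀.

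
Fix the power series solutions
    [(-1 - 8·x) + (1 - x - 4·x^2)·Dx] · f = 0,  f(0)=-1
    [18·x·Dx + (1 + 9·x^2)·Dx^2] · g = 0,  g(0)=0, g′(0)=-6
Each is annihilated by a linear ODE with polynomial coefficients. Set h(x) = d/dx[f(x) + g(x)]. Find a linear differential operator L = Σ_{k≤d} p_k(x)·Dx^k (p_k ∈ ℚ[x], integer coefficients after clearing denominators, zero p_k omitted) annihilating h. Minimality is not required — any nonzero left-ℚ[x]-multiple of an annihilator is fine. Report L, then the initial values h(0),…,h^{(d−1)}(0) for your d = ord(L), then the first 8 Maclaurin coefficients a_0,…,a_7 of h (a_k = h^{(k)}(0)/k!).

f: a_k = -1, -1, -5, -9, -29, -65, -181, -441, …
g: a_k = 0, -6, 0, 18, 0, -486/5, 0, 4374/7, …
h₀=f+g: left-lcm gives L₀, ord ≤ 3.
h₀' ⇒ L via d/dx closure of L₀.
L = (-90 + 360·x + 6462·x^2 + 14688·x^3 + 63936·x^4 + 31104·x^6) + (36 + 294·x + 324·x^2 + 3198·x^3 + 13680·x^4 + 46080·x^5 + 3888·x^6 + 31104·x^7)·Dx + (-5 - 16·x - 160·x^2 + 96·x^3 - 555·x^4 + 2304·x^5 + 4896·x^6 + 1296·x^7 + 5184·x^8)·Dx^2  (order 2).
h: a_k = -7, -10, 27, -116, -811, -1086, 1287, -9320, …
ICs: h(0) = -7, h′(0) = -10.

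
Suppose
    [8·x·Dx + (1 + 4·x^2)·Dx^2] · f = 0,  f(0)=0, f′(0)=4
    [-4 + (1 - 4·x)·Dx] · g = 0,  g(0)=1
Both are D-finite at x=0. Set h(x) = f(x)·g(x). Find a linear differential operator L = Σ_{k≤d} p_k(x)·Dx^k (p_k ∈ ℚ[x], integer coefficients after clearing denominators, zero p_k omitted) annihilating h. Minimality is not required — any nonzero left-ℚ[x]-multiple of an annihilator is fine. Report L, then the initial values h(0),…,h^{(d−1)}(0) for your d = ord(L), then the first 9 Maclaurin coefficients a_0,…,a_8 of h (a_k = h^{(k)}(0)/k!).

f: a_k = 0, 4, 0, -16/3, 0, 64/5, 0, -256/7, 0, …
g: a_k = 1, 4, 16, 64, 256, 1024, 4096, 16384, 65536, …
Product ⇒ symmetric product L₀, ord ≤ 2.
L = 32·x + (8 - 8·x + 64·x^2)·Dx + (-1 + 4·x - 4·x^2 + 16·x^3)·Dx^2  (order 2).
h: a_k = 0, 4, 16, 176/3, 704/3, 14272/15, 57088/15, 1594624/105, 6378496/105, …
ICs: h(0) = 0, h′(0) = 4.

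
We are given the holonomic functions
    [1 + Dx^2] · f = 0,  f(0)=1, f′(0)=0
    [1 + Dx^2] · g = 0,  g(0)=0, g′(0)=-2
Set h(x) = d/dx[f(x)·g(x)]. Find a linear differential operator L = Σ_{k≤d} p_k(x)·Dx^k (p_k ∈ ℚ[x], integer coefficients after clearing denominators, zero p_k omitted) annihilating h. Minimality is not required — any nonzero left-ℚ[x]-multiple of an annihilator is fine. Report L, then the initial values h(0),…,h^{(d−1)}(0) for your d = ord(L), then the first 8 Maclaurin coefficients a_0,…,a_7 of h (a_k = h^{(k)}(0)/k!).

f: a_k = 1, 0, -1/2, 0, 1/24, 0, -1/720, 0, …
g: a_k = 0, -2, 0, 1/3, 0, -1/60, 0, 1/2520, …
h₀=f·g: eliminate ⇒ L₀, order ≤ 2·2.
Derive L from L₀ (diff closure).
L = 4 + Dx^2  (order 2).
h: a_k = -2, 0, 4, 0, -4/3, 0, 8/45, 0, …
ICs: h(0) = -2, h′(0) = 0.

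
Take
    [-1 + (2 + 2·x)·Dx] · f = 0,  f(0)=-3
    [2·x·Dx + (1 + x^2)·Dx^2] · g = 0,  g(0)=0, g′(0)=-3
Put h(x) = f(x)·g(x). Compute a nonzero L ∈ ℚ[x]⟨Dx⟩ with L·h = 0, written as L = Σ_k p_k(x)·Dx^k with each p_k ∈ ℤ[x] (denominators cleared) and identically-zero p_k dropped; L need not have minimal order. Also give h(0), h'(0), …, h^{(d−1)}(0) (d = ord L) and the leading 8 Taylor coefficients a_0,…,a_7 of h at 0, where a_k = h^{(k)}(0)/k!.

f: a_k = -3, -3/2, 3/8, -3/16, 15/128, -21/256, 63/1024, -99/2048, …
g: a_k = 0, -3, 0, 1, 0, -3/5, 0, 3/7, …
h₀=f·g: eliminate ⇒ L₀, order ≤ 1·2.
L = (3 - 4·x - x^2) + (-4 + 4·x + 12·x^2 + 4·x^3)·Dx + (4 + 8·x + 8·x^2 + 8·x^3 + 4·x^4)·Dx^2  (order 2).
h: a_k = 0, 9, 9/2, -33/8, -15/16, 1167/640, 1227/1280, -56559/35840, …
ICs: h(0) = 0, h′(0) = 9.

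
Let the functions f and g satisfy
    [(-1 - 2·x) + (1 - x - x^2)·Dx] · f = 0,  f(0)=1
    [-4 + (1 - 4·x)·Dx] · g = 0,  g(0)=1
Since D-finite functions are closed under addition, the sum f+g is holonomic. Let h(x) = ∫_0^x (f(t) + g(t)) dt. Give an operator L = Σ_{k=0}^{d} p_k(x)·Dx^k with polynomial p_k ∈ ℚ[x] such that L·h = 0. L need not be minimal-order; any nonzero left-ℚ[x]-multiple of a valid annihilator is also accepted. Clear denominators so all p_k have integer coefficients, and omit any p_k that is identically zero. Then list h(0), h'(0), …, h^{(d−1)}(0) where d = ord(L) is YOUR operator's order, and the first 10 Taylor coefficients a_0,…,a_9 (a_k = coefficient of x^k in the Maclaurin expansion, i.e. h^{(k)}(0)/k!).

f: a_k = 1, 1, 2, 3, 5, 8, 13, 21, 34, 55, …
g: a_k = 1, 4, 16, 64, 256, 1024, 4096, 16384, 65536, 262144, …
f+g: L₀ = lclm(L_f,L_g), ord ≤ 1+1.
h=∫h₀ ⇒ L = L₀·Dx.
L = (-16 - 72·x + 24·x^2 - 32·x^3)·Dx + (28 - 38·x - 54·x^2 + 16·x^3 - 64·x^4)·Dx^2 + (-3 + 17·x - 23·x^2 + 14·x^3 - 4·x^4 - 16·x^5)·Dx^3  (order 3).
h: a_k = 0, 2, 5/2, 6, 67/4, 261/5, 172, 587, 16405/8, 65570/9, …
ICs: h(0) = 0, h′(0) = 2, h′′(0) = 5.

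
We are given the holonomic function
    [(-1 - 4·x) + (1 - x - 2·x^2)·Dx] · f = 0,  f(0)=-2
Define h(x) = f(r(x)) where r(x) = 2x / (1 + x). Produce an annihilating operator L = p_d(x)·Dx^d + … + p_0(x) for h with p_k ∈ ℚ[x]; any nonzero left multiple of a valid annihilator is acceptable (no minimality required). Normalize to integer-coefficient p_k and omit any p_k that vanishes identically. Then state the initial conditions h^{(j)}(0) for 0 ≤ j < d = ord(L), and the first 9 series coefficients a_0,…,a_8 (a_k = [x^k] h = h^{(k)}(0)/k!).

f: a_k = -2, -2, -6, -10, -22, -42, -86, -170, -342, …
h₀=f(r): pull back L_f along r ⇒ L₀.
L = (2 + 18·x) + (-1 - x + 9·x^2 + 9·x^3)·Dx  (order 1).
h: a_k = -2, -4, -20, -36, -180, -324, -1620, -2916, -14580, …
ICs: h(0) = -2.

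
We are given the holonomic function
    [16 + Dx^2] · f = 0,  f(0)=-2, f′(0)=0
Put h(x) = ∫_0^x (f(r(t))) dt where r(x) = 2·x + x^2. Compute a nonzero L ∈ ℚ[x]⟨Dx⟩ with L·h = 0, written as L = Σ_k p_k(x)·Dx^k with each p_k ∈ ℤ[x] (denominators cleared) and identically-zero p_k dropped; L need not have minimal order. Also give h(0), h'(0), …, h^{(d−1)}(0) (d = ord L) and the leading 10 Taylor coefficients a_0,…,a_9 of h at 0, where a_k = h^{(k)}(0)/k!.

f: a_k = -2, 0, 16, 0, -64/3, 0, 512/45, 0, -1024/315, 0, …
f∘r: x↦r, Dx↦Dx/r' in L_f ⇒ L₀.
∫: right-multiply L₀ by Dx.
L = (64 + 192·x + 192·x^2 + 64·x^3)·Dx - Dx^2 + (1 + x)·Dx^3  (order 3).
h: a_k = 0, -2, 0, 64/3, 16, -976/15, -1024/9, 9728/315, 3776/15, 591296/2835, …
ICs: h(0) = 0, h′(0) = -2, h′′(0) = 0.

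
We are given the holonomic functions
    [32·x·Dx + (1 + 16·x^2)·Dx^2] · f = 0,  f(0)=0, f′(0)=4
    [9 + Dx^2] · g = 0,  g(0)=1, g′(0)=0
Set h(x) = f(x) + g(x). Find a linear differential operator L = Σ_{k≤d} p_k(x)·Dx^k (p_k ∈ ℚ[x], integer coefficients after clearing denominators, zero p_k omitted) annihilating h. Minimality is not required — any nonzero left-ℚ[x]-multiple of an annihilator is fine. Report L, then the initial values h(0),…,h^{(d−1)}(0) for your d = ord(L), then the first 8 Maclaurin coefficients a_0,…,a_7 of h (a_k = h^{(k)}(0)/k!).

f: a_k = 0, 4, 0, -64/3, 0, 1024/5, 0, -16384/7, …
g: a_k = 1, 0, -9/2, 0, 27/8, 0, -81/80, 0, …
h₀=f+g: left-lcm gives L₀, ord ≤ 4.
L = (-52704·x + 967680·x^3 + 663552·x^5)·Dx + (-207 + 13104·x^2 + 283392·x^4 + 331776·x^6)·Dx^2 + (-5856·x + 107520·x^3 + 73728·x^5)·Dx^3 + (-23 + 1456·x^2 + 31488·x^4 + 36864·x^6)·Dx^4  (order 4).
h: a_k = 1, 4, -9/2, -64/3, 27/8, 1024/5, -81/80, -16384/7, …
ICs: h(0) = 1, h′(0) = 4, h′′(0) = -9, h′′′(0) = -128.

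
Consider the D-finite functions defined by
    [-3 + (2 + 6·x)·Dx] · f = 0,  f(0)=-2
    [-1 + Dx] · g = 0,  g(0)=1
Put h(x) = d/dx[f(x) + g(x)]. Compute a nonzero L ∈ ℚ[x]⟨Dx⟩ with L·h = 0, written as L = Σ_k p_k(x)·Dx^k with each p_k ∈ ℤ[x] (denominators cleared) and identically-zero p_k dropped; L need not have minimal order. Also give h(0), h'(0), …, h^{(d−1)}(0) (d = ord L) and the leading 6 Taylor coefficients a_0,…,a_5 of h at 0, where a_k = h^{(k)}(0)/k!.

f: a_k = -2, -3, 9/4, -27/8, 405/64, -1701/128, …
g: a_k = 1, 1, 1/2, 1/6, 1/24, 1/120, …
Sum ⇒ L₀ = lclm(L_f,L_g) in ℚ(x)⟨Dx⟩.
Derive L from L₀ (diff closure).
L = (-33 - 18·x) + (23 - 24·x - 36·x^2)·Dx + (10 + 42·x + 36·x^2)·Dx^2  (order 2).
h: a_k = -2, 11/2, -77/8, 1223/48, -25499/384, 688937/3840, …
ICs: h(0) = -2, h′(0) = 11/2.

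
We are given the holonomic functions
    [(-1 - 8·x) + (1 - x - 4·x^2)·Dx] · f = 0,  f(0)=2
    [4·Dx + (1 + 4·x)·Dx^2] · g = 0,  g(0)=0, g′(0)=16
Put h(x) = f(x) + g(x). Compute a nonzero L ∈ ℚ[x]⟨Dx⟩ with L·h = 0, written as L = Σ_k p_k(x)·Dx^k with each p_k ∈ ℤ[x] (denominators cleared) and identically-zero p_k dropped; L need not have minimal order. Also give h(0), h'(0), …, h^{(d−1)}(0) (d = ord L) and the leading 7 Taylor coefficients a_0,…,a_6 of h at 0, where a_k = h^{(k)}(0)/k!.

f: a_k = 2, 2, 10, 18, 58, 130, 362, …
g: a_k = 0, 16, -32, 256/3, -256, 4096/5, -8192/3, …
h₀=f+g: left-lcm gives L₀, ord ≤ 3.
L = (268 + 1616·x + 5504·x^2 + 4608·x^3 + 6144·x^4)·Dx + (11 + 360·x + 3008·x^2 + 7680·x^3 + 9472·x^4 + 10240·x^5)·Dx^2 + (-7 - 67·x - 154·x^2 + 136·x^3 + 928·x^4 + 2176·x^5 + 2048·x^6)·Dx^3  (order 3).
h: a_k = 2, 18, -22, 310/3, -198, 4746/5, -7106/3, …
ICs: h(0) = 2, h′(0) = 18, h′′(0) = -44.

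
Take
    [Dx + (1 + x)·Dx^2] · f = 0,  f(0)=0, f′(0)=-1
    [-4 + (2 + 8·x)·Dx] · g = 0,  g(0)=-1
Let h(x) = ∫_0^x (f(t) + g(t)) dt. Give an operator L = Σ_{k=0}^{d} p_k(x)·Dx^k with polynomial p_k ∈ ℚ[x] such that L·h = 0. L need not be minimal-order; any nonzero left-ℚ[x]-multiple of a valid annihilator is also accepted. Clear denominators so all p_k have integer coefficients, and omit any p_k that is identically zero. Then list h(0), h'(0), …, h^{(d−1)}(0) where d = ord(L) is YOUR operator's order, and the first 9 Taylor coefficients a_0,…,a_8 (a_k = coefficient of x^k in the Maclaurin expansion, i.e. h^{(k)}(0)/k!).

f: a_k = 0, -1, 1/2, -1/3, 1/4, -1/5, 1/6, -1/7, 1/8, …
g: a_k = -1, -2, 2, -4, 10, -28, 84, -264, 858, …
h₀=f+g: left-lcm gives L₀, ord ≤ 3.
Integrate: L := L₀·Dx.
L = (-8 + 4·x)·Dx^2 + (-10 - 8·x + 20·x^2)·Dx^3 + (-1 - 3·x + 6·x^2 + 8·x^3)·Dx^4  (order 4).
h: a_k = 0, -1, -3/2, 5/6, -13/12, 41/20, -47/10, 505/42, -1849/56, …
ICs: h(0) = 0, h′(0) = -1, h′′(0) = -3, h′′′(0) = 5.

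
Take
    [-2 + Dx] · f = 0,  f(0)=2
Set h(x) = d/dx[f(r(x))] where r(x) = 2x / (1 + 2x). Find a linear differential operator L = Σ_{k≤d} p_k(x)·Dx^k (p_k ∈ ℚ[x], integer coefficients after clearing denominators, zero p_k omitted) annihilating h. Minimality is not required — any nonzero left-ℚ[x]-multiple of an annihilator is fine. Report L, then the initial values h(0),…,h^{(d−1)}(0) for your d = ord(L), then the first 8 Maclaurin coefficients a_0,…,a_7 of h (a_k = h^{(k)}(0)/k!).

f: a_k = 2, 4, 4, 8/3, 4/3, 8/15, 8/45, 16/315, …
h₀=f(r): pull back L_f along r ⇒ L₀.
h=h₀': d/dx-closure on L₀ ⇒ L.
L = -8·x + (-1 - 4·x - 4·x^2)·Dx  (order 1).
h: a_k = 8, 0, -32, 256/3, -128, 1024/15, 2560/9, -131072/105, …
ICs: h(0) = 8.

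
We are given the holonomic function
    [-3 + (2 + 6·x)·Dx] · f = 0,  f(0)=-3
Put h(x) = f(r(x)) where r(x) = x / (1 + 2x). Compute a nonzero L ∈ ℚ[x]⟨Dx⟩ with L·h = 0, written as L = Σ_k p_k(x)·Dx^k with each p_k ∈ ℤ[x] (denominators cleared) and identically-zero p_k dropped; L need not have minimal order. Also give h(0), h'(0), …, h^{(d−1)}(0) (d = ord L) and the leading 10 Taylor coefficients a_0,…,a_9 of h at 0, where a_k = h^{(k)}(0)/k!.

L = -3 + (2 + 14·x + 20·x^2)·Dx  (order 1).
h: a_k = -3, -9/2, 99/8, -585/16, 14895/128, -101727/256, 1477503/1024, -11283849/2048, 717364935/32768, -5879661795/65536, …
ICs: h(0) = -3.

f: a_k = -3, -9/2, 27/8, -81/16, 1215/128, -5103/256, 45927/1024, -216513/2048, 8444007/32768, -42220035/65536, …
Change of var in L_f (x↦r) gives L₀.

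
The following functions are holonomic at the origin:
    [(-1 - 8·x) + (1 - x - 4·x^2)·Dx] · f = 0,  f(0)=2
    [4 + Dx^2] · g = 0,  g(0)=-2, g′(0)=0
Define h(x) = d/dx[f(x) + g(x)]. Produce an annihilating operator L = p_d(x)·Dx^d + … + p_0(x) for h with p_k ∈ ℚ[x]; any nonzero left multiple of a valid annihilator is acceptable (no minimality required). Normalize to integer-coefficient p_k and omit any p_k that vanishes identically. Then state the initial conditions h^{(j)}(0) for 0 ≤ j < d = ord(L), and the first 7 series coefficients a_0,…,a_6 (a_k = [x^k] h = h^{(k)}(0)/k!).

L = (1472 + 8672·x + 38224·x^2 + 28480·x^3 + 58880·x^4 + 9216·x^5 + 12288·x^6) + (-116 - 892·x + 504·x^2 + 2312·x^3 + 5920·x^4 + 10368·x^5 + 3584·x^6 + 4096·x^7)·Dx + (368 + 2168·x + 9556·x^2 + 7120·x^3 + 14720·x^4 + 2304·x^5 + 3072·x^6)·Dx^2 + (-29 - 223·x + 126·x^2 + 578·x^3 + 1480·x^4 + 2592·x^5 + 896·x^6 + 1024·x^7)·Dx^3  (order 3).
h: a_k = 2, 28, 54, 680/3, 650, 32596/15, 6174, …
ICs: h(0) = 2, h′(0) = 28, h′′(0) = 108.

f: a_k = 2, 2, 10, 18, 58, 130, 362, …
g: a_k = -2, 0, 4, 0, -4/3, 0, 8/45, …
L₀ := lclm(L_f,L_g); ord L₀ ≤ 1+2.
h₀' ⇒ L via d/dx closure of L₀.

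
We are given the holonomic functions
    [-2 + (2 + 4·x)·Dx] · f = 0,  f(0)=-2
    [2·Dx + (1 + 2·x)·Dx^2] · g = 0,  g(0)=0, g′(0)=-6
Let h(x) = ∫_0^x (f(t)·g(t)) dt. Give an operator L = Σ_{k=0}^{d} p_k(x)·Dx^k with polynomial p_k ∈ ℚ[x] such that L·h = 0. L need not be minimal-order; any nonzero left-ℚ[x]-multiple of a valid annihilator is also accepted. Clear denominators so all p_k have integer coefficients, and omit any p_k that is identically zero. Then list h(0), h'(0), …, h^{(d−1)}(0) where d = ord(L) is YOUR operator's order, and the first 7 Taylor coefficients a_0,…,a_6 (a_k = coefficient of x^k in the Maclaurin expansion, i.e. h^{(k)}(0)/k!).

L = Dx + (1 + 4·x + 4·x^2)·Dx^3  (order 3).
h: a_k = 0, 0, 6, 0, -1/2, 4/5, -71/60, …
ICs: h(0) = 0, h′(0) = 0, h′′(0) = 12.

f: a_k = -2, -2, 1, -1, 5/4, -7/4, 21/8, …
g: a_k = 0, -6, 6, -8, 12, -96/5, 32, …
L₀ := L_f ⊗_s L_g (sym. prod.), ord ≤ 2.
Integrate: L := L₀·Dx.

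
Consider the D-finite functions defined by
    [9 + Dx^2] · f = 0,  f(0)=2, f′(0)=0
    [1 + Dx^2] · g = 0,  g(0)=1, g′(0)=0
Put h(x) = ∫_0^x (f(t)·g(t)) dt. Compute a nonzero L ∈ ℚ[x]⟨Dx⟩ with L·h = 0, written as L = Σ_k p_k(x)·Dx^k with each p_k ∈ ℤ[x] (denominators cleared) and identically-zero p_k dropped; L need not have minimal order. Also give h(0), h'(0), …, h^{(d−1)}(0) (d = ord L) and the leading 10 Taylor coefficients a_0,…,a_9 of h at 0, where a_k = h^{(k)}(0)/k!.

L = 64·Dx + 20·Dx^3 + Dx^5  (order 5).
h: a_k = 0, 2, 0, -10/3, 0, 34/15, 0, -52/63, 0, 514/2835, …
ICs: h(0) = 0, h′(0) = 2, h′′(0) = 0, h′′′(0) = -20, h′′′′(0) = 0.

f: a_k = 2, 0, -9, 0, 27/4, 0, -81/40, 0, 729/2240, 0, …
g: a_k = 1, 0, -1/2, 0, 1/24, 0, -1/720, 0, 1/40320, 0, …
Sym-product of L_f,L_g gives L₀ (≤ ord 4).
h=∫₀ˣh₀: take L = L₀·Dx.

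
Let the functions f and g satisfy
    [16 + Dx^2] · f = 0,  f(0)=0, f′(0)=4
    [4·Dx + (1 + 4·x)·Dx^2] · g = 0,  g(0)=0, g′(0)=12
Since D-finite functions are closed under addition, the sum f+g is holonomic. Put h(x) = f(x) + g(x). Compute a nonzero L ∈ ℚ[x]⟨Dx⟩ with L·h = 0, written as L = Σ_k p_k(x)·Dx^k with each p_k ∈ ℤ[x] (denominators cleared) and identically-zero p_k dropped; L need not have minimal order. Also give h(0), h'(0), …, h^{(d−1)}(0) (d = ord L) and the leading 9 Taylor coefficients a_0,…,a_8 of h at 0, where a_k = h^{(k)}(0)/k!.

f: a_k = 0, 4, 0, -32/3, 0, 128/15, 0, -1024/315, 0, …
g: a_k = 0, 12, -24, 64, -192, 3072/5, -2048, 49152/7, -24576, …
f+g: L₀ = lclm(L_f,L_g), ord ≤ 2+2.
L = (448 + 512·x + 1024·x^2)·Dx + (48 + 320·x + 768·x^2 + 1024·x^3)·Dx^2 + (28 + 32·x + 64·x^2)·Dx^3 + (3 + 20·x + 48·x^2 + 64·x^3)·Dx^4  (order 4).
h: a_k = 0, 16, -24, 160/3, -192, 9344/15, -2048, 2210816/315, -24576, …
ICs: h(0) = 0, h′(0) = 16, h′′(0) = -48, h′′′(0) = 320.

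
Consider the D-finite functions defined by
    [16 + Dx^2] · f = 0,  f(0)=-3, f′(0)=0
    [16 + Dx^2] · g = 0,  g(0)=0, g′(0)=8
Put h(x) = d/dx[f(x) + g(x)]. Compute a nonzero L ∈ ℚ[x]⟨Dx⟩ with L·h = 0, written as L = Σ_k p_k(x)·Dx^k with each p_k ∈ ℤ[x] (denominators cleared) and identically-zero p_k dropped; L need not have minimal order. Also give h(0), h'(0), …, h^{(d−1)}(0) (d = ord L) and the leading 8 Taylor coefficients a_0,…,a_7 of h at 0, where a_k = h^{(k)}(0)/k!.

L = 16 + Dx^2  (order 2).
h: a_k = 8, 48, -64, -128, 256/3, 512/5, -2048/45, -4096/105, …
ICs: h(0) = 8, h′(0) = 48.

f: a_k = -3, 0, 24, 0, -32, 0, 256/15, 0, …
g: a_k = 0, 8, 0, -64/3, 0, 256/15, 0, -2048/315, …
h₀=f+g: left-lcm gives L₀, ord ≤ 4.
Derive L from L₀ (diff closure).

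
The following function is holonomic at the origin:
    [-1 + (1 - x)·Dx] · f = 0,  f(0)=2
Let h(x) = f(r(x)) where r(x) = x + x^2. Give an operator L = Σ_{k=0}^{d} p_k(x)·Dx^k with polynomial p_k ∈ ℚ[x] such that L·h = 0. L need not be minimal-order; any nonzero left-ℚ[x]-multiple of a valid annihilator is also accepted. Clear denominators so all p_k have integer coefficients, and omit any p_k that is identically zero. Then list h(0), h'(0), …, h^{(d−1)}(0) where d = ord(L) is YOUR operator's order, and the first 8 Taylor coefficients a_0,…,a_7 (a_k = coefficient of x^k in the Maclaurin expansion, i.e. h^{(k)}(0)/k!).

f: a_k = 2, 2, 2, 2, 2, 2, 2, 2, …
L₀ from L_f via x↦r, Dx↦r'^{-1}Dx.
L = (1 + 2·x) + (-1 + x + x^2)·Dx  (order 1).
h: a_k = 2, 2, 4, 6, 10, 16, 26, 42, …
ICs: h(0) = 2.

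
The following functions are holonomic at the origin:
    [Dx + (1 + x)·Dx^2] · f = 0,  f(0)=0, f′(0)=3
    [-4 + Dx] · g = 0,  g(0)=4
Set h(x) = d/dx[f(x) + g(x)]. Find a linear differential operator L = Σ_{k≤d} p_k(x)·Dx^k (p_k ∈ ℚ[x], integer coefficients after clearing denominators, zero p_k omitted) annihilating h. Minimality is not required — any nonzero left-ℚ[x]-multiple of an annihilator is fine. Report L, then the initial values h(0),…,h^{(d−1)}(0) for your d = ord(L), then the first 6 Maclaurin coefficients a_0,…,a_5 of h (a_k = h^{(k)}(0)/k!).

L = (-24 - 16·x) + (-14 - 32·x - 16·x^2)·Dx + (5 + 9·x + 4·x^2)·Dx^2  (order 2).
h: a_k = 19, 61, 131, 503/3, 521/3, 2003/15, …
ICs: h(0) = 19, h′(0) = 61.

f: a_k = 0, 3, -3/2, 1, -3/4, 3/5, …
g: a_k = 4, 16, 32, 128/3, 128/3, 512/15, …
Weyl lclm of L_f,L_g ⇒ L₀ (ord ≤ 3).
Derive L from L₀ (diff closure).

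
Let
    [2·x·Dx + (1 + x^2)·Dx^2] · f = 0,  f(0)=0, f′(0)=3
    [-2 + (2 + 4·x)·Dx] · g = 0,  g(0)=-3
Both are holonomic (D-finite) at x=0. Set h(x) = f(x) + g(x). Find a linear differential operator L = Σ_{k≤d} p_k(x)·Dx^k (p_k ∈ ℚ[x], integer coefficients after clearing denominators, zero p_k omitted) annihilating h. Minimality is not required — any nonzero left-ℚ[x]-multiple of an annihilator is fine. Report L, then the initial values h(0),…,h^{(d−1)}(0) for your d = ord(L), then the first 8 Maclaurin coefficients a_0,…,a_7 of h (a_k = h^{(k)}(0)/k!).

f: a_k = 0, 3, 0, -1, 0, 3/5, 0, -3/7, …
g: a_k = -3, -3, 3/2, -3/2, 15/8, -21/8, 63/16, -99/16, …
h₀=f+g: left-lcm gives L₀, ord ≤ 3.
L = (-4 - 20·x + 12·x^2 + 12·x^3)·Dx + (-10 - 16·x - 16·x^2 + 48·x^3 + 42·x^4)·Dx^2 + (-2 + 12·x^2 + 12·x^3 + 14·x^4 + 12·x^5)·Dx^3  (order 3).
h: a_k = -3, 0, 3/2, -5/2, 15/8, -81/40, 63/16, -741/112, …
ICs: h(0) = -3, h′(0) = 0, h′′(0) = 3.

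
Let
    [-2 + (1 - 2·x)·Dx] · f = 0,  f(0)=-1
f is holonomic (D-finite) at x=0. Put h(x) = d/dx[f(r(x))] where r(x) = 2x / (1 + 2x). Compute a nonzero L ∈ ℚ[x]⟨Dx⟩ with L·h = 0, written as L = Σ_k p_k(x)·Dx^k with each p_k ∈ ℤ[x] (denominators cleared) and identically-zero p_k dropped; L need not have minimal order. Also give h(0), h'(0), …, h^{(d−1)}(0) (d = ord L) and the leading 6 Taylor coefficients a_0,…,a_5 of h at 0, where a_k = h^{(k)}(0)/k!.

L = 4 + (-1 + 2·x)·Dx  (order 1).
h: a_k = -4, -16, -48, -128, -320, -768, …
ICs: h(0) = -4.

f: a_k = -1, -2, -4, -8, -16, -32, …
h₀=f(r): pull back L_f along r ⇒ L₀.
h=h₀': d/dx-closure on L₀ ⇒ L.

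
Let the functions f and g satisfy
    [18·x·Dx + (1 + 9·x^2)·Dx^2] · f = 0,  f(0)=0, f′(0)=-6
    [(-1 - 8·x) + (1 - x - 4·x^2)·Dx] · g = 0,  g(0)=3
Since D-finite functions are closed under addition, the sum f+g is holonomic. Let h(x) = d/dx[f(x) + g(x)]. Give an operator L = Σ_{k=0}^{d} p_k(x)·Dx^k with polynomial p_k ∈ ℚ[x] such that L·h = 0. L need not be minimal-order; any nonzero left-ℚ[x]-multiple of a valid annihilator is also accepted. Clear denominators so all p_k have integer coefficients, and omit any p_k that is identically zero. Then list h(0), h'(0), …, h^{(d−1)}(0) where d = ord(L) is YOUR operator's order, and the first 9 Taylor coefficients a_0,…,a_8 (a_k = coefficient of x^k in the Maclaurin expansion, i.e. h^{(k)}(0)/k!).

f: a_k = 0, -6, 0, 18, 0, -486/5, 0, 4374/7, 0, …
g: a_k = 3, 3, 15, 27, 87, 195, 543, 1323, 3495, …
L₀ := lclm(L_f,L_g); ord L₀ ≤ 2+1.
Derive L from L₀ (diff closure).
L = (90 - 360·x - 6462·x^2 - 14688·x^3 - 63936·x^4 - 31104·x^6) + (-36 - 294·x - 324·x^2 - 3198·x^3 - 13680·x^4 - 46080·x^5 - 3888·x^6 - 31104·x^7)·Dx + (5 + 16·x + 160·x^2 - 96·x^3 + 555·x^4 - 2304·x^5 - 4896·x^6 - 1296·x^7 - 5184·x^8)·Dx^2  (order 2).
h: a_k = -3, 30, 135, 348, 489, 3258, 13635, 27960, 39717, …
ICs: h(0) = -3, h′(0) = 30.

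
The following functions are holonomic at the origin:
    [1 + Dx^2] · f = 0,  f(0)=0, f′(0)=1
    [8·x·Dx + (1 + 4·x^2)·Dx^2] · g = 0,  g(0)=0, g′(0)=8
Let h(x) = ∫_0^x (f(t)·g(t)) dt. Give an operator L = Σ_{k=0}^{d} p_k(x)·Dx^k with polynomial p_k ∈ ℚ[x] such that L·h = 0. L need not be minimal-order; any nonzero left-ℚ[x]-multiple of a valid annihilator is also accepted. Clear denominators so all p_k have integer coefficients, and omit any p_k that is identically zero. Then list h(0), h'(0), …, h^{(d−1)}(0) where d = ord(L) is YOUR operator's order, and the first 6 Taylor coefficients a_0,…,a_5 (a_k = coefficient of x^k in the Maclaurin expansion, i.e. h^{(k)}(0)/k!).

L = (85 + 944·x^2 + 416·x^4 + 256·x^6 + 256·x^8)·Dx + (144·x + 704·x^3 + 768·x^5 + 1024·x^7)·Dx^2 + (90 + 992·x^2 + 576·x^4 + 512·x^6 + 512·x^8)·Dx^3 + (144·x + 704·x^3 + 768·x^5 + 1024·x^7)·Dx^4 + (5 + 48·x^2 + 160·x^4 + 256·x^6 + 256·x^8)·Dx^5  (order 5).
h: a_k = 0, 0, 0, 8/3, 0, -12/5, …
ICs: h(0) = 0, h′(0) = 0, h′′(0) = 0, h′′′(0) = 16, h′′′′(0) = 0.

f: a_k = 0, 1, 0, -1/6, 0, 1/120, …
g: a_k = 0, 8, 0, -32/3, 0, 128/5, …
f·g: L₀ = L_f ⊗_s L_g, ord ≤ 2·2.
∫: right-multiply L₀ by Dx.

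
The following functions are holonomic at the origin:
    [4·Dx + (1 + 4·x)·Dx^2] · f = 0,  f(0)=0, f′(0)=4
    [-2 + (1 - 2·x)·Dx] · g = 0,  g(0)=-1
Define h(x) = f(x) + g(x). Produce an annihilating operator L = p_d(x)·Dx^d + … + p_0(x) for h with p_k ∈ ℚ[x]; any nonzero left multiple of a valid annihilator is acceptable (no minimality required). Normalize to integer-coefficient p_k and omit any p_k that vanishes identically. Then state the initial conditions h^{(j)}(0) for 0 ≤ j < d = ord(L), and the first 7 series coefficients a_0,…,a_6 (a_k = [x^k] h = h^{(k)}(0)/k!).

f: a_k = 0, 4, -8, 64/3, -64, 1024/5, -2048/3, …
g: a_k = -1, -2, -4, -8, -16, -32, -64, …
Sum ⇒ L₀ = lclm(L_f,L_g) in ℚ(x)⟨Dx⟩.
L = (-28 - 16·x)·Dx + (1 - 40·x - 32·x^2)·Dx^2 + (1 + 3·x - 6·x^2 - 8·x^3)·Dx^3  (order 3).
h: a_k = -1, 2, -12, 40/3, -80, 864/5, -2240/3, …
ICs: h(0) = -1, h′(0) = 2, h′′(0) = -24.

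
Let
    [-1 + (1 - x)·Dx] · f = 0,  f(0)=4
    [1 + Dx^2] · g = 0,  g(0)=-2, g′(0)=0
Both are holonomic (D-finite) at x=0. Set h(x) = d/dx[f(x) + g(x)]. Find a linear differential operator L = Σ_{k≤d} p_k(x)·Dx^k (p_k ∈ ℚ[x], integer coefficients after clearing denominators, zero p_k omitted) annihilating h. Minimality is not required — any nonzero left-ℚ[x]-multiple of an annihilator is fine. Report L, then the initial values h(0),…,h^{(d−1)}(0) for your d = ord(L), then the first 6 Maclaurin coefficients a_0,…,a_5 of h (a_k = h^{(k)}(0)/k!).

L = (26 - 4·x + 2·x^2) + (-7 + 9·x - 3·x^2 + x^3)·Dx + (26 - 4·x + 2·x^2)·Dx^2 + (-7 + 9·x - 3·x^2 + x^3)·Dx^3  (order 3).
h: a_k = 4, 10, 12, 47/3, 20, 1441/60, …
ICs: h(0) = 4, h′(0) = 10, h′′(0) = 24.

f: a_k = 4, 4, 4, 4, 4, 4, …
g: a_k = -2, 0, 1, 0, -1/12, 0, …
L₀ := lclm(L_f,L_g); ord L₀ ≤ 1+2.
Differentiate: ansatz ord ≤ ord L₀ ⇒ L.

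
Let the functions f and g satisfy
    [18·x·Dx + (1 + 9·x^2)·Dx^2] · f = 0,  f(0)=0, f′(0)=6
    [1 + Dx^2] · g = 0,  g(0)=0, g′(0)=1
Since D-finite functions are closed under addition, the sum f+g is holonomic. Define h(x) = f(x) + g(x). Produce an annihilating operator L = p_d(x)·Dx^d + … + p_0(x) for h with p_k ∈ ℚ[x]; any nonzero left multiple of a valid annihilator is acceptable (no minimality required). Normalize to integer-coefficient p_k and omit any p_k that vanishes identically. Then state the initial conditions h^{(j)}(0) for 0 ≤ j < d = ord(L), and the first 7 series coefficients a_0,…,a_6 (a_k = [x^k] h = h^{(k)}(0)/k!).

f: a_k = 0, 6, 0, -18, 0, 486/5, 0, …
g: a_k = 0, 1, 0, -1/6, 0, 1/120, 0, …
Weyl lclm of L_f,L_g ⇒ L₀ (ord ≤ 4).
L = (-1926·x + 17820·x^3 + 1458·x^5)·Dx + (-17 + 351·x^2 + 4617·x^4 + 729·x^6)·Dx^2 + (-1926·x + 17820·x^3 + 1458·x^5)·Dx^3 + (-17 + 351·x^2 + 4617·x^4 + 729·x^6)·Dx^4  (order 4).
h: a_k = 0, 7, 0, -109/6, 0, 2333/24, 0, …
ICs: h(0) = 0, h′(0) = 7, h′′(0) = 0, h′′′(0) = -109.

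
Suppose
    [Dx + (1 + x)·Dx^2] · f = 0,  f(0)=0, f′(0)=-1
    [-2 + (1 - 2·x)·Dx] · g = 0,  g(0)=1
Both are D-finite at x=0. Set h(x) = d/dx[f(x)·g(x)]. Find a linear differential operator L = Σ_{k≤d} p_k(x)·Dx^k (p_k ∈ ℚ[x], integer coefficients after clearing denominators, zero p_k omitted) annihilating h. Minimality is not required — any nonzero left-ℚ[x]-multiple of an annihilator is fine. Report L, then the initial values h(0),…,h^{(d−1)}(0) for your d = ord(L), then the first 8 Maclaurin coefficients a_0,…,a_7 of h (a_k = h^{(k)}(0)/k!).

L = 8 + (4 + 10·x)·Dx + (-1 + x + 2·x^2)·Dx^2  (order 2).
h: a_k = -1, -3, -10, -77/3, -391/6, -777/5, -1818/5, -29053/35, …
ICs: h(0) = -1, h′(0) = -3.

f: a_k = 0, -1, 1/2, -1/3, 1/4, -1/5, 1/6, -1/7, …
g: a_k = 1, 2, 4, 8, 16, 32, 64, 128, …
Product ⇒ symmetric product L₀, ord ≤ 2.
Derive L from L₀ (diff closure).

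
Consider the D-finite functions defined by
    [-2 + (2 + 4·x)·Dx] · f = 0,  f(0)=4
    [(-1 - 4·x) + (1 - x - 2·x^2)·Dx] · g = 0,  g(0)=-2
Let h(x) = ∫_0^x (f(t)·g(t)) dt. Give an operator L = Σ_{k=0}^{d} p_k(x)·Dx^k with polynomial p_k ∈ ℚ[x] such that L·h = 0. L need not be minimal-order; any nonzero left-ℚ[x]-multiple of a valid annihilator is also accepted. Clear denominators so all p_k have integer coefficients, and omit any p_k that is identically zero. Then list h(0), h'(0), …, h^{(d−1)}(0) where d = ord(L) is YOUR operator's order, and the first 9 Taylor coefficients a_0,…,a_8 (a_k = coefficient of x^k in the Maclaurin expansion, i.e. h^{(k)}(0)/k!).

f: a_k = 4, 4, -2, 2, -5/2, 7/2, -21/4, 33/4, -429/32, …
g: a_k = -2, -2, -6, -10, -22, -42, -86, -170, -342, …
f·g: L₀ = L_f ⊗_s L_g, ord ≤ 1·1.
h=∫₀ˣh₀: take L = L₀·Dx.
L = (2 + 5·x + 6·x^2)·Dx + (-1 - x + 4·x^2 + 4·x^3)·Dx^2  (order 2).
h: a_k = 0, -8, -8, -28/3, -16, -23, -125/3, -939/14, -493/4, …
ICs: h(0) = 0, h′(0) = -8.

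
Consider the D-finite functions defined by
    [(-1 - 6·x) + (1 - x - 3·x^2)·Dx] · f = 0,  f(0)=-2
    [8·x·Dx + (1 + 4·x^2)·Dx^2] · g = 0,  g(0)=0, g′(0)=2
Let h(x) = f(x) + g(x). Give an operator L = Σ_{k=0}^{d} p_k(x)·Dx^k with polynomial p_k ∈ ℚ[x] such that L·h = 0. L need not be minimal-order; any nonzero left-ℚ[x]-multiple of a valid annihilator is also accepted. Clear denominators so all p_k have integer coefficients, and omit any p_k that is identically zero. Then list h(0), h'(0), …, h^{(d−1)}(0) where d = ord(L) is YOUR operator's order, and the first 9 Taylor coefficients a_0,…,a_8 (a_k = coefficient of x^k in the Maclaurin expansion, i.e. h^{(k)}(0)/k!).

f: a_k = -2, -2, -8, -14, -38, -80, -194, -434, -1016, …
g: a_k = 0, 2, 0, -8/3, 0, 32/5, 0, -128/7, 0, …
Weyl lclm of L_f,L_g ⇒ L₀ (ord ≤ 3).
L = (-32 + 128·x + 1488·x^2 + 2880·x^3 + 8424·x^4 + 2592·x^6)·Dx + (25 + 160·x + 214·x^2 + 1188·x^3 + 2628·x^4 + 6264·x^5 + 432·x^6 + 2592·x^7)·Dx^2 + (-4 - 9·x - 54·x^2 + 66·x^3 + x^4 + 444·x^5 + 720·x^6 + 144·x^7 + 432·x^8)·Dx^3  (order 3).
h: a_k = -2, 0, -8, -50/3, -38, -368/5, -194, -3166/7, -1016, …
ICs: h(0) = -2, h′(0) = 0, h′′(0) = -16.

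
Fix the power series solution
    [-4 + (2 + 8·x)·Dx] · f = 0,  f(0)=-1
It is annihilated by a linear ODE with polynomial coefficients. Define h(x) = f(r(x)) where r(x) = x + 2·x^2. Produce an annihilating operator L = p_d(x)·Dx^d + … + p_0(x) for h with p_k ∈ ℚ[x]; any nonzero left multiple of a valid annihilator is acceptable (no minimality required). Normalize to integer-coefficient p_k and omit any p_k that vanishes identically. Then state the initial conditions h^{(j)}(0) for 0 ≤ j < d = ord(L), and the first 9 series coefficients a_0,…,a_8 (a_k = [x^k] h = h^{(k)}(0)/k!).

f: a_k = -1, -2, 2, -4, 10, -28, 84, -264, 858, …
Substitute x→r, Dx→(1/r')Dx; clear ⇒ L₀.
L = (-2 - 8·x) + (1 + 4·x + 8·x^2)·Dx  (order 1).
h: a_k = -1, -2, -2, 4, -6, 4, 12, -56, 122, …
ICs: h(0) = -1.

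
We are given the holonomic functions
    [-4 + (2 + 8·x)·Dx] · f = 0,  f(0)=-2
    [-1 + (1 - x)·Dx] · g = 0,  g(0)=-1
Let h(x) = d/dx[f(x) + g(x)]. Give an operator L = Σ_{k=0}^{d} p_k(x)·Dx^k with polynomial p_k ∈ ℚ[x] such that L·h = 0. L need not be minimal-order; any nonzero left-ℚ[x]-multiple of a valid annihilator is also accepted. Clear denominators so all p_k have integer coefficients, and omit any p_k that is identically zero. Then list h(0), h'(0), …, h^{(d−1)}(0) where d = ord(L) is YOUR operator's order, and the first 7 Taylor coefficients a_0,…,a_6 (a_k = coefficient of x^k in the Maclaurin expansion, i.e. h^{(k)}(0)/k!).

f: a_k = -2, -4, 4, -8, 20, -56, 168, …
g: a_k = -1, -1, -1, -1, -1, -1, -1, …
Weyl lclm of L_f,L_g ⇒ L₀ (ord ≤ 2).
Differentiate: ansatz ord ≤ ord L₀ ⇒ L.
L = (-18 - 12·x) + (3 - 36·x - 42·x^2)·Dx + (2 + 9·x + x^2 - 12·x^3)·Dx^2  (order 2).
h: a_k = -5, 6, -27, 76, -285, 1002, -3703, …
ICs: h(0) = -5, h′(0) = 6.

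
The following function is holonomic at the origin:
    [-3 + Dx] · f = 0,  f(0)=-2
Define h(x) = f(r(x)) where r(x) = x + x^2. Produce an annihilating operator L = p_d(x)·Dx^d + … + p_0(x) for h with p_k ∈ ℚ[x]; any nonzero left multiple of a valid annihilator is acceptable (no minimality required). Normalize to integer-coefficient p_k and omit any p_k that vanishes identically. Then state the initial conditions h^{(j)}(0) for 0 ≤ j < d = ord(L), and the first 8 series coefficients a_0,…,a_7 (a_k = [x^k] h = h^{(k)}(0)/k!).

L = (-3 - 6·x) + Dx  (order 1).
h: a_k = -2, -6, -15, -27, -171/4, -1161/20, -2871/40, -4509/56, …
ICs: h(0) = -2.

f: a_k = -2, -6, -9, -9, -27/4, -81/20, -81/40, -243/280, …
f∘r: x↦r, Dx↦Dx/r' in L_f ⇒ L₀.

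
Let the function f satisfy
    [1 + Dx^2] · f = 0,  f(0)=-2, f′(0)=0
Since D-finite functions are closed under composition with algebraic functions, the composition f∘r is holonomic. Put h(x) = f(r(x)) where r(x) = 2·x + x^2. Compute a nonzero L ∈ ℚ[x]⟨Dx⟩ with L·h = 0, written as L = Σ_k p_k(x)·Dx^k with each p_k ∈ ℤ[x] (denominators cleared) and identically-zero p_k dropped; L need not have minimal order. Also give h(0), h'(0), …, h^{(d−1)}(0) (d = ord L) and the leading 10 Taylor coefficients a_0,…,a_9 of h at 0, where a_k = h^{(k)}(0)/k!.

f: a_k = -2, 0, 1, 0, -1/12, 0, 1/360, 0, -1/20160, 0, …
Change of var in L_f (x↦r) gives L₀.
L = (4 + 12·x + 12·x^2 + 4·x^3) - Dx + (1 + x)·Dx^2  (order 2).
h: a_k = -2, 0, 4, 4, -1/3, -8/3, -82/45, -2/15, 719/1260, 124/315, …
ICs: h(0) = -2, h′(0) = 0.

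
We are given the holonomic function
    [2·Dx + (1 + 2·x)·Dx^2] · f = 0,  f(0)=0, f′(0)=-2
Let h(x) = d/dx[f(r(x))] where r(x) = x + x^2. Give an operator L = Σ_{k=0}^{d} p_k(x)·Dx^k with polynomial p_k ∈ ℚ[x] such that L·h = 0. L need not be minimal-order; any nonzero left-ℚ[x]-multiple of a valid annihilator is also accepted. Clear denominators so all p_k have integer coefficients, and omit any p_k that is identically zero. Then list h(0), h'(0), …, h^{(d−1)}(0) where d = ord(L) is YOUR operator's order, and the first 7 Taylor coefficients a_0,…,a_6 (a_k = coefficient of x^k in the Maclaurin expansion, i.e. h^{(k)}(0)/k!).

f: a_k = 0, -2, 2, -8/3, 4, -32/5, 32/3, …
Substitute x→r, Dx→(1/r')Dx; clear ⇒ L₀.
h=h₀': d/dx-closure on L₀ ⇒ L.
L = (4·x + 4·x^2) + (1 + 4·x + 6·x^2 + 4·x^3)·Dx  (order 1).
h: a_k = -2, 0, 4, -8, 8, 0, -16, …
ICs: h(0) = -2.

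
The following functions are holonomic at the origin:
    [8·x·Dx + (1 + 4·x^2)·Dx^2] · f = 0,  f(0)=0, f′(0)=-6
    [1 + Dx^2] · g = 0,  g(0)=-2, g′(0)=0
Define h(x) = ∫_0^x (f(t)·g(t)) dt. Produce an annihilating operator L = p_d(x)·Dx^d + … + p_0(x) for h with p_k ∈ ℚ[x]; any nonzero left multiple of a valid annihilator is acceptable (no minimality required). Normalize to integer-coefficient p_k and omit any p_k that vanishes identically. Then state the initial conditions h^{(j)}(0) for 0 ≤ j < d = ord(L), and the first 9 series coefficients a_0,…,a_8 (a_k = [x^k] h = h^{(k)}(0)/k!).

f: a_k = 0, -6, 0, 8, 0, -96/5, 0, 384/7, 0, …
g: a_k = -2, 0, 1, 0, -1/12, 0, 1/360, 0, -1/20160, …
Sym-product of L_f,L_g gives L₀ (≤ ord 4).
∫: right-multiply L₀ by Dx.
L = (85 + 944·x^2 + 416·x^4 + 256·x^6 + 256·x^8)·Dx + (144·x + 704·x^3 + 768·x^5 + 1024·x^7)·Dx^2 + (90 + 992·x^2 + 576·x^4 + 512·x^6 + 512·x^8)·Dx^3 + (144·x + 704·x^3 + 768·x^5 + 1024·x^7)·Dx^4 + (5 + 48·x^2 + 160·x^4 + 256·x^6 + 256·x^8)·Dx^5  (order 5).
h: a_k = 0, 0, 6, 0, -11/2, 0, 469/60, 0, -54431/3360, …
ICs: h(0) = 0, h′(0) = 0, h′′(0) = 12, h′′′(0) = 0, h′′′′(0) = -132.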